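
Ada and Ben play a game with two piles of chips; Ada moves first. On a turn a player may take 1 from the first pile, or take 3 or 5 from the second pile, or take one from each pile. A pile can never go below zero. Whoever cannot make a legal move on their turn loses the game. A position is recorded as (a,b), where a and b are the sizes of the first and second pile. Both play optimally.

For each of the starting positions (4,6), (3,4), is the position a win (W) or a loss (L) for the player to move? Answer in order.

(4,6): W, (3,4): L

Positions with no move are L. A position that does have a move is losing for the player to move precisely when every available move leads to a winning position for the opponent. Fill in the labels:
No move ever increases a pile, so every position that can arise here has a ≤ 4 and b ≤ 6; it is enough to label the cells with 0 ≤ a ≤ 4 and 0 ≤ b ≤ 6.
Every move lowers a or b (never raises either), so fill the grid row by row in increasing a, and left to right within a row: each cell's successors are then already labelled.
      b=0  b=1  b=2  b=3  b=4  b=5  b=6
a=0:    L    L    L    W    W    W    W
a=1:    W    W    W    W    L    L    L
a=2:    L    L    L    W    W    W    W
a=3:    W    W    W    W    L    L    L
a=4:    L    L    L    W    W    W    W
Cells with no legal move (terminal, hence L): (0,0), (0,1), (0,2).
The remaining L cells, each justified by listing all of its moves:
(1,4): →(0,4)(W), (1,1)(W), (0,3)(W) — all W, so L
(1,5): →(0,5)(W), (1,2)(W), (1,0)(W), (0,4)(W) — all W, so L
(1,6): →(0,6)(W), (1,3)(W), (1,1)(W), (0,5)(W) — all W, so L
(2,0): →(1,0)(W) only, which is W, so L
(2,1): →(1,1)(W), (1,0)(W) — all W, so L
(2,2): →(1,2)(W), (1,1)(W) — all W, so L
(3,4): →(2,4)(W), (3,1)(W), (2,3)(W) — all W, so L
(3,5): →(2,5)(W), (3,2)(W), (3,0)(W), (2,4)(W) — all W, so L
(3,6): →(2,6)(W), (3,3)(W), (3,1)(W), (2,5)(W) — all W, so L
(4,0): →(3,0)(W) only, which is W, so L
(4,1): →(3,1)(W), (3,0)(W) — all W, so L
(4,2): →(3,2)(W), (3,1)(W) — all W, so L
Every other cell has at least one move into one of the L cells above, so it is W.
(4,6): the move to (3,6) reaches an L cell, so W
(3,4): one of the L cells justified above, so L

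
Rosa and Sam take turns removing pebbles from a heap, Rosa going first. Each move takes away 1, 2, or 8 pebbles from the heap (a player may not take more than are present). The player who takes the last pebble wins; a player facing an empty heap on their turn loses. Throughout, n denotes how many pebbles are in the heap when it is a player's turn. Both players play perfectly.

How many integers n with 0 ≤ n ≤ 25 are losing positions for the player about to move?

Compute win/loss labels from the base case upward. A position with no move is L. Any other position is W if it can reach an L in one move, else L.
n=0: no move → L
n=1: can move to 0, which is L ⇒ W
n=2: can move to 0, which is L ⇒ W
n=3: moves to 2(W), 1(W); every one is W ⇒ L
n=4: can move to 3, which is L ⇒ W
n=5: can move to 3, which is L ⇒ W
n=6: moves to 5(W), 4(W); every one is W ⇒ L
n=7: can move to 6, which is L ⇒ W
n=8: can move to 6, which is L ⇒ W
n=9: moves to 8(W), 7(W), 1(W); every one is W ⇒ L
n=10: can move to 9, which is L ⇒ W
n=11: can move to 9, which is L ⇒ W
n=12: moves to 11(W), 10(W), 4(W); every one is W ⇒ L
n=13: can move to 12, which is L ⇒ W
n=14: can move to 12, which is L ⇒ W
n=15: moves to 14(W), 13(W), 7(W); every one is W ⇒ L
n=16: can move to 15, which is L ⇒ W
n=17: can move to 15, which is L ⇒ W
n=18: moves to 17(W), 16(W), 10(W); every one is W ⇒ L
n=19: can move to 18, which is L ⇒ W
n=20: can move to 18, which is L ⇒ W
n=21: moves to 20(W), 19(W), 13(W); every one is W ⇒ L
n=22: can move to 21, which is L ⇒ W
n=23: can move to 21, which is L ⇒ W
n=24: moves to 23(W), 22(W), 16(W); every one is W ⇒ L
n=25: can move to 24, which is L ⇒ W
L entries with 0 ≤ n ≤ 25: n = 0, 3, 6, 9, 12, 15, 18, 21, 24; that makes 9.

9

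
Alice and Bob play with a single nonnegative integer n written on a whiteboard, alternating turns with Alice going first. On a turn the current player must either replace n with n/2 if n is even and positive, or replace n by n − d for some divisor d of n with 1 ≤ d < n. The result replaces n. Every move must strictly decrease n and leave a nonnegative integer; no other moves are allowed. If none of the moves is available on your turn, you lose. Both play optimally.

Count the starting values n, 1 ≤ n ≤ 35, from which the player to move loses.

Classify positions by backward induction: terminal positions (no move available) are L. From any other position, the mover wins iff some move reaches an L.
n=0: no move → L
n=1: no move → L
n=2: W (go to 1, an L position)
n=3: L (sole option 2(W) is W)
n=4: W (go to 3, an L position)
n=5: L (sole option 4(W) is W)
n=6: W (go to 3, an L position)
n=7: L (sole option 6(W) is W)
n=8: W (go to 7, an L position)
n=9: L (options 6(W), 8(W) are all W)
n=10: W (go to 5, an L position)
n=11: L (sole option 10(W) is W)
n=12: W (go to 9, an L position)
n=13: L (sole option 12(W) is W)
n=14: W (go to 7, an L position)
n=15: L (options 10(W), 12(W), 14(W) are all W)
n=16: W (go to 15, an L position)
n=17: L (sole option 16(W) is W)
n=18: W (go to 9, an L position)
n=19: L (sole option 18(W) is W)
n=20: W (go to 15, an L position)
n=21: L (options 14(W), 18(W), 20(W) are all W)
n=22: W (go to 11, an L position)
n=23: L (sole option 22(W) is W)
n=24: W (go to 21, an L position)
n=25: L (options 20(W), 24(W) are all W)
n=26: W (go to 13, an L position)
n=27: L (options 18(W), 24(W), 26(W) are all W)
n=28: W (go to 21, an L position)
n=29: L (sole option 28(W) is W)
n=30: W (go to 15, an L position)
n=31: L (sole option 30(W) is W)
n=32: W (go to 31, an L position)
n=33: L (options 22(W), 30(W), 32(W) are all W)
n=34: W (go to 17, an L position)
n=35: L (options 28(W), 30(W), 34(W) are all W)
L entries with 1 ≤ n ≤ 35 (n=0 is outside the asked range and is not counted): n = 1, 3, 5, 7, 9, 11, 13, 15, 17, 19, 21, 23, 25, 27, 29, 31, 33, 35; that makes 18.

18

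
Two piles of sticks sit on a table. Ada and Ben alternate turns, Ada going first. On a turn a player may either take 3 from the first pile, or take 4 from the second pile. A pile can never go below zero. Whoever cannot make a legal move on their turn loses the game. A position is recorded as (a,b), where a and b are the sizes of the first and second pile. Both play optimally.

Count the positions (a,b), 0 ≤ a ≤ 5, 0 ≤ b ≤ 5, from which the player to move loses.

Label each position W (a win for the player to move) or L (a loss). A position with no legal move is L; any other position is W exactly when some move reaches an L, and L when every move reaches a W.
Every move lowers a or b (never raises either), so fill the grid row by row in increasing a, and left to right within a row: each cell's successors are then already labelled.
      b=0  b=1  b=2  b=3  b=4  b=5
a=0:    L    L    L    L    W    W
a=1:    L    L    L    L    W    W
a=2:    L    L    L    L    W    W
a=3:    W    W    W    W    L    L
a=4:    W    W    W    W    L    L
a=5:    W    W    W    W    L    L
Cells with no legal move (terminal, hence L): (0,0), (0,1), (0,2), (0,3), (1,0), (1,1), (1,2), (1,3), (2,0), (2,1), (2,2), (2,3).
The remaining L cells, each justified by listing all of its moves:
(3,4): moves to (0,4)(W), (3,0)(W); every one is W ⇒ L
(3,5): moves to (0,5)(W), (3,1)(W); every one is W ⇒ L
(4,4): moves to (1,4)(W), (4,0)(W); every one is W ⇒ L
(4,5): moves to (1,5)(W), (4,1)(W); every one is W ⇒ L
(5,4): moves to (2,4)(W), (5,0)(W); every one is W ⇒ L
(5,5): moves to (2,5)(W), (5,1)(W); every one is W ⇒ L
Every other cell has at least one move into one of the L cells above, so it is W.
L cells per row: a=0: 4, a=1: 4, a=2: 4, a=3: 2, a=4: 2, a=5: 2; total 18.

18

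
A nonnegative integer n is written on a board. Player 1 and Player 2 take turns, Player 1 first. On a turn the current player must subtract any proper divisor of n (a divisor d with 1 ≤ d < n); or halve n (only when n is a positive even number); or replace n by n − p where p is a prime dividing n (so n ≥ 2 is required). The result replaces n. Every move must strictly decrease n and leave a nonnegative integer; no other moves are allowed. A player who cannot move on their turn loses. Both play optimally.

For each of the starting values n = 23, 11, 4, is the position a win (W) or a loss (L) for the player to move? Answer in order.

Work bottom-up. With no move the player to move loses. Otherwise the position is W if at least one move leads to an L position for the opponent, and L if every move leads to a W.
n=0: no move → L
n=1: no move → L
n=2: can move to 0, which is L ⇒ W
n=3: can move to 0, which is L ⇒ W
n=4: moves to 2(W), 3(W); every one is W ⇒ L
n=5: can move to 0, which is L ⇒ W
n=6: can move to 4, which is L ⇒ W
n=7: can move to 0, which is L ⇒ W
n=8: can move to 4, which is L ⇒ W
n=9: moves to 6(W), 8(W); every one is W ⇒ L
n=10: can move to 9, which is L ⇒ W
n=11: can move to 0, which is L ⇒ W
n=12: can move to 9, which is L ⇒ W
n=13: can move to 0, which is L ⇒ W
n=14: moves to 7(W), 12(W), 13(W); every one is W ⇒ L
n=15: can move to 14, which is L ⇒ W
n=16: can move to 14, which is L ⇒ W
n=17: can move to 0, which is L ⇒ W
n=18: can move to 9, which is L ⇒ W
n=19: can move to 0, which is L ⇒ W
n=20: moves to 10(W), 15(W), 16(W), 18(W), 19(W); every one is W ⇒ L
n=21: can move to 14, which is L ⇒ W
n=22: can move to 20, which is L ⇒ W
n=23: can move to 0, which is L ⇒ W

23: W, 11: W, 4: L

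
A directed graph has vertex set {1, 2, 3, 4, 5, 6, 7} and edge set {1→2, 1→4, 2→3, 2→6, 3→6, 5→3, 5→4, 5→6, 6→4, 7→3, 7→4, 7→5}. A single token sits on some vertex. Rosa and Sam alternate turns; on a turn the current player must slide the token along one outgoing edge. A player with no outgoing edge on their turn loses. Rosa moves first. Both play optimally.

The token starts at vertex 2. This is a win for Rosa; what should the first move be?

Move to 3.

Positions with no move are L. A position that does have a move is losing for the player to move precisely when every available move leads to a winning position for the opponent. Fill in the labels:
Every edge goes from a vertex to one that appears earlier in the order 4, 6, 3, 5, 7, 2, 1, so processing vertices in that order labels each vertex after all of its successors.
4: no outgoing edge → L
6: reaches L-position 4 → W
3: only reaches 6(W), which is W → L
5: reaches L-position 3 → W
7: reaches L-position 3 → W
2: reaches L-position 3 → W
1: reaches L-position 4 → W
From 2, the L positions reachable in one move are: 3.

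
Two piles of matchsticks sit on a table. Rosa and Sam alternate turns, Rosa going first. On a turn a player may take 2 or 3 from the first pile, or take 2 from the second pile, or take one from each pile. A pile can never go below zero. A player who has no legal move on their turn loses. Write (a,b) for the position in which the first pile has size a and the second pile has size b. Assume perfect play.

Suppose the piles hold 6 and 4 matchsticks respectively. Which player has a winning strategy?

Label each position W (a win for the player to move) or L (a loss). A position with no legal move is L; any other position is W exactly when some move reaches an L, and L when every move reaches a W.
No move ever increases a pile, so every position that can arise here has a ≤ 6 and b ≤ 4; it is enough to label the cells with 0 ≤ a ≤ 6 and 0 ≤ b ≤ 4.
Every move lowers a or b (never raises either), so fill the grid row by row in increasing a, and left to right within a row: each cell's successors are then already labelled.
      b=0  b=1  b=2  b=3  b=4
a=0:    L    L    W    W    L
a=1:    L    W    W    L    L
a=2:    W    W    L    L    W
a=3:    W    W    L    W    W
a=4:    W    L    W    W    W
a=5:    L    L    W    W    L
a=6:    L    W    W    L    L
Cells with no legal move (terminal, hence L): (0,0), (0,1), (1,0).
The remaining L cells, each justified by listing all of its moves:
(0,4): →(0,2)(W) only, which is W, so L
(1,3): →(1,1)(W), (0,2)(W) — all W, so L
(1,4): →(1,2)(W), (0,3)(W) — all W, so L
(2,2): →(0,2)(W), (2,0)(W), (1,1)(W) — all W, so L
(2,3): →(0,3)(W), (2,1)(W), (1,2)(W) — all W, so L
(3,2): →(1,2)(W), (0,2)(W), (3,0)(W), (2,1)(W) — all W, so L
(4,1): →(2,1)(W), (1,1)(W), (3,0)(W) — all W, so L
(5,0): →(3,0)(W), (2,0)(W) — all W, so L
(5,1): →(3,1)(W), (2,1)(W), (4,0)(W) — all W, so L
(5,4): →(3,4)(W), (2,4)(W), (5,2)(W), (4,3)(W) — all W, so L
(6,0): →(4,0)(W), (3,0)(W) — all W, so L
(6,3): →(4,3)(W), (3,3)(W), (6,1)(W), (5,2)(W) — all W, so L
(6,4): →(4,4)(W), (3,4)(W), (6,2)(W), (5,3)(W) — all W, so L
Every other cell has at least one move into one of the L cells above, so it is W.
The starting position (6,4) is L: whatever Rosa does, the opponent receives a W position.

Sam wins.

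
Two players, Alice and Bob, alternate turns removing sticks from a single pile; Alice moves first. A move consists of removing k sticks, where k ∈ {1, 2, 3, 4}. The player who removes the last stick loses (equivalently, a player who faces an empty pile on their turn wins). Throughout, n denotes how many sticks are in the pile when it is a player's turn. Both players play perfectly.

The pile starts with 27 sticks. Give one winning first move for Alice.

Remove 1, leaving 26.

Compute win/loss labels from the base case upward. A position with no move is W. Any other position is W if it can reach an L in one move, else L.
n=0: no move; the opponent has just taken the last stick and therefore loses → W
n=1: the only move is to 0(W), a W ⇒ L
n=2: can move to 1, which is L ⇒ W
n=3: can move to 1, which is L ⇒ W
n=4: can move to 1, which is L ⇒ W
n=5: can move to 1, which is L ⇒ W
n=6: moves to 5(W), 4(W), 3(W), 2(W); every one is W ⇒ L
n=7: can move to 6, which is L ⇒ W
n=8: can move to 6, which is L ⇒ W
n=9: can move to 6, which is L ⇒ W
n=10: can move to 6, which is L ⇒ W
n=11: moves to 10(W), 9(W), 8(W), 7(W); every one is W ⇒ L
n=12: can move to 11, which is L ⇒ W
n=13: can move to 11, which is L ⇒ W
n=14: can move to 11, which is L ⇒ W
n=15: can move to 11, which is L ⇒ W
n=16: moves to 15(W), 14(W), 13(W), 12(W); every one is W ⇒ L
n=17: can move to 16, which is L ⇒ W
n=18: can move to 16, which is L ⇒ W
n=19: can move to 16, which is L ⇒ W
n=20: can move to 16, which is L ⇒ W
n=21: moves to 20(W), 19(W), 18(W), 17(W); every one is W ⇒ L
n=22: can move to 21, which is L ⇒ W
n=23: can move to 21, which is L ⇒ W
n=24: can move to 21, which is L ⇒ W
n=25: can move to 21, which is L ⇒ W
n=26: moves to 25(W), 24(W), 23(W), 22(W); every one is W ⇒ L
n=27: can move to 26, which is L ⇒ W
From 27, the L positions reachable in one move are: 26.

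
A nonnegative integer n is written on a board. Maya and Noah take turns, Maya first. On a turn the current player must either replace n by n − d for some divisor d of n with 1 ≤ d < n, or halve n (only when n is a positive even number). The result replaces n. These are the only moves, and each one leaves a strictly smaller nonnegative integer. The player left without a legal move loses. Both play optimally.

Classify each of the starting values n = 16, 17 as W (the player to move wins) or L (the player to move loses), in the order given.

Positions with no move are L. A position that does have a move is losing for the player to move precisely when every available move leads to a winning position for the opponent. Fill in the labels:
n=0: no move → L
n=1: no move → L
n=2: can move to 1, which is L ⇒ W
n=3: the only move is to 2(W), a W ⇒ L
n=4: can move to 3, which is L ⇒ W
n=5: the only move is to 4(W), a W ⇒ L
n=6: can move to 3, which is L ⇒ W
n=7: the only move is to 6(W), a W ⇒ L
n=8: can move to 7, which is L ⇒ W
n=9: moves to 6(W), 8(W); every one is W ⇒ L
n=10: can move to 5, which is L ⇒ W
n=11: the only move is to 10(W), a W ⇒ L
n=12: can move to 9, which is L ⇒ W
n=13: the only move is to 12(W), a W ⇒ L
n=14: can move to 7, which is L ⇒ W
n=15: moves to 10(W), 12(W), 14(W); every one is W ⇒ L
n=16: can move to 15, which is L ⇒ W
n=17: the only move is to 16(W), a W ⇒ L

16: W, 17: L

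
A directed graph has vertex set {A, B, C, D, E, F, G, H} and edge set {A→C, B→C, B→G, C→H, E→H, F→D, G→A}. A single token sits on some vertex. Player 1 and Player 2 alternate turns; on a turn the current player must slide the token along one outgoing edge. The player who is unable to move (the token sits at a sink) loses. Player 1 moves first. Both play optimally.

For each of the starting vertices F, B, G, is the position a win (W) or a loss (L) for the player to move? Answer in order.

F: W, B: L, G: W

Use the standard recursion: the mover loses at a terminal position; elsewhere, the mover wins exactly when some move hands the opponent an L position.
Every edge goes from a vertex to one that appears earlier in the order D, H, E, C, A, F, G, B, so processing vertices in that order labels each vertex after all of its successors.
D: no outgoing edge → L
H: no outgoing edge → L
E: can move to H, which is L ⇒ W
C: can move to H, which is L ⇒ W
A: the only move is to C(W), a W ⇒ L
F: can move to D, which is L ⇒ W
G: can move to A, which is L ⇒ W
B: moves to G(W), C(W); every one is W ⇒ L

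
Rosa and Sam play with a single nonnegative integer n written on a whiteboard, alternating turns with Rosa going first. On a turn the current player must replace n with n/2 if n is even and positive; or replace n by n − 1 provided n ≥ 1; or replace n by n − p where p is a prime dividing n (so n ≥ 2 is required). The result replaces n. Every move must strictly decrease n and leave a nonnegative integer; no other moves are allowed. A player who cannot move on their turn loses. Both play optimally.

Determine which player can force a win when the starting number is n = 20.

Classify positions by backward induction: terminal positions (no move available) are L. From any other position, the mover wins iff some move reaches an L.
n=0: no move → L
n=1: →0(L), so W
n=2: →0(L), so W
n=3: →0(L), so W
n=4: →2(W), 3(W) — all W, so L
n=5: →0(L), so W
n=6: →4(L), so W
n=7: →0(L), so W
n=8: →4(L), so W
n=9: →6(W), 8(W) — all W, so L
n=10: →9(L), so W
n=11: →0(L), so W
n=12: →9(L), so W
n=13: →0(L), so W
n=14: →7(W), 12(W), 13(W) — all W, so L
n=15: →14(L), so W
n=16: →14(L), so W
n=17: →0(L), so W
n=18: →9(L), so W
n=19: →0(L), so W
n=20: →10(W), 15(W), 18(W), 19(W) — all W, so L
The starting position 20 is L: whatever Rosa does, the opponent receives a W position.

Sam wins.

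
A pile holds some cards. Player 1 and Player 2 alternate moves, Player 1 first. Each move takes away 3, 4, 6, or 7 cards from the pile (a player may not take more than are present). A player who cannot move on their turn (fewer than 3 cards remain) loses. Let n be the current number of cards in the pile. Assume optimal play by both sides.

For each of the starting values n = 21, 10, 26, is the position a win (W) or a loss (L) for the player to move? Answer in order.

21: L, 10: L, 26: W

Use the standard recursion: the mover loses at a terminal position; elsewhere, the mover wins exactly when some move hands the opponent an L position.
n=0: no move → L
n=1: no move → L
n=2: no move → L
n=3: can move to 0, which is L ⇒ W
n=4: can move to 1, which is L ⇒ W
n=5: can move to 2, which is L ⇒ W
n=6: can move to 2, which is L ⇒ W
n=7: can move to 1, which is L ⇒ W
n=8: can move to 2, which is L ⇒ W
n=9: can move to 2, which is L ⇒ W
n=10: moves to 7(W), 6(W), 4(W), 3(W); every one is W ⇒ L
n=11: moves to 8(W), 7(W), 5(W), 4(W); every one is W ⇒ L
n=12: moves to 9(W), 8(W), 6(W), 5(W); every one is W ⇒ L
n=13: can move to 10, which is L ⇒ W
n=14: can move to 11, which is L ⇒ W
n=15: can move to 12, which is L ⇒ W
n=16: can move to 12, which is L ⇒ W
n=17: can move to 11, which is L ⇒ W
n=18: can move to 12, which is L ⇒ W
n=19: can move to 12, which is L ⇒ W
n=20: moves to 17(W), 16(W), 14(W), 13(W); every one is W ⇒ L
n=21: moves to 18(W), 17(W), 15(W), 14(W); every one is W ⇒ L
n=22: moves to 19(W), 18(W), 16(W), 15(W); every one is W ⇒ L
n=23: can move to 20, which is L ⇒ W
n=24: can move to 21, which is L ⇒ W
n=25: can move to 22, which is L ⇒ W
n=26: can move to 22, which is L ⇒ W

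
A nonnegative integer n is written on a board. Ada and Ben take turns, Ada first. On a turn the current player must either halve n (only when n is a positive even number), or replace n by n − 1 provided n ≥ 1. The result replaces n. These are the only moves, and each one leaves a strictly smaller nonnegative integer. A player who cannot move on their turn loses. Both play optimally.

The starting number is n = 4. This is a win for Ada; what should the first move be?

Move to 2.

Work bottom-up. With no move the player to move loses. Otherwise the position is W if at least one move leads to an L position for the opponent, and L if every move leads to a W.
n=0: no move → L
n=1: can move to 0, which is L ⇒ W
n=2: the only move is to 1(W), a W ⇒ L
n=3: can move to 2, which is L ⇒ W
n=4: can move to 2, which is L ⇒ W
From 4, the L positions reachable in one move are: 2.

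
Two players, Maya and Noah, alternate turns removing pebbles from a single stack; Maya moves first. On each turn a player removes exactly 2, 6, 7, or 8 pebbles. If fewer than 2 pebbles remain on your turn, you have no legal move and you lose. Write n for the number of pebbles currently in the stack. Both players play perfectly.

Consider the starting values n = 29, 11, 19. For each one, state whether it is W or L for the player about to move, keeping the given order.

29: L, 11: W, 19: L

Work bottom-up. With no move the player to move loses. Otherwise the position is W if at least one move leads to an L position for the opponent, and L if every move leads to a W.
n=0: no move → L
n=1: no move → L
n=2: can move to 0, which is L ⇒ W
n=3: can move to 1, which is L ⇒ W
n=4: the only move is to 2(W), a W ⇒ L
n=5: the only move is to 3(W), a W ⇒ L
n=6: can move to 4, which is L ⇒ W
n=7: can move to 5, which is L ⇒ W
n=8: can move to 1, which is L ⇒ W
n=9: can move to 1, which is L ⇒ W
n=10: can move to 4, which is L ⇒ W
n=11: can move to 5, which is L ⇒ W
n=12: can move to 5, which is L ⇒ W
n=13: can move to 5, which is L ⇒ W
n=14: moves to 12(W), 8(W), 7(W), 6(W); every one is W ⇒ L
n=15: moves to 13(W), 9(W), 8(W), 7(W); every one is W ⇒ L
n=16: can move to 14, which is L ⇒ W
n=17: can move to 15, which is L ⇒ W
n=18: moves to 16(W), 12(W), 11(W), 10(W); every one is W ⇒ L
n=19: moves to 17(W), 13(W), 12(W), 11(W); every one is W ⇒ L
n=20: can move to 18, which is L ⇒ W
n=21: can move to 19, which is L ⇒ W
n=22: can move to 15, which is L ⇒ W
n=23: can move to 15, which is L ⇒ W
n=24: can move to 18, which is L ⇒ W
n=25: can move to 19, which is L ⇒ W
n=26: can move to 19, which is L ⇒ W
n=27: can move to 19, which is L ⇒ W
n=28: moves to 26(W), 22(W), 21(W), 20(W); every one is W ⇒ L
n=29: moves to 27(W), 23(W), 22(W), 21(W); every one is W ⇒ L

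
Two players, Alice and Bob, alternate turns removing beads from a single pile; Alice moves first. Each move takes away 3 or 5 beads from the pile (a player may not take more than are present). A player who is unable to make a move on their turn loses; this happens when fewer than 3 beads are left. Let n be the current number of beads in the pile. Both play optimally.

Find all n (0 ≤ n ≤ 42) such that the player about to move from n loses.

0, 1, 2, 8, 9, 10, 16, 17, 18, 24, 25, 26, 32, 33, 34, 40, 41, 42

Label each position W (a win for the player to move) or L (a loss). A position with no legal move is L; any other position is W exactly when some move reaches an L, and L when every move reaches a W.
n=0: no move → L
n=1: no move → L
n=2: no move → L
n=3: can move to 0, which is L ⇒ W
n=4: can move to 1, which is L ⇒ W
n=5: can move to 2, which is L ⇒ W
n=6: can move to 1, which is L ⇒ W
n=7: can move to 2, which is L ⇒ W
n=8: moves to 5(W), 3(W); every one is W ⇒ L
n=9: moves to 6(W), 4(W); every one is W ⇒ L
n=10: moves to 7(W), 5(W); every one is W ⇒ L
n=11: can move to 8, which is L ⇒ W
n=12: can move to 9, which is L ⇒ W
n=13: can move to 10, which is L ⇒ W
n=14: can move to 9, which is L ⇒ W
n=15: can move to 10, which is L ⇒ W
n=16: moves to 13(W), 11(W); every one is W ⇒ L
n=17: moves to 14(W), 12(W); every one is W ⇒ L
n=18: moves to 15(W), 13(W); every one is W ⇒ L
n=19: can move to 16, which is L ⇒ W
n=20: can move to 17, which is L ⇒ W
n=21: can move to 18, which is L ⇒ W
n=22: can move to 17, which is L ⇒ W
n=23: can move to 18, which is L ⇒ W
n=24: moves to 21(W), 19(W); every one is W ⇒ L
n=25: moves to 22(W), 20(W); every one is W ⇒ L
n=26: moves to 23(W), 21(W); every one is W ⇒ L
n=27: can move to 24, which is L ⇒ W
n=28: can move to 25, which is L ⇒ W
n=29: can move to 26, which is L ⇒ W
n=30: can move to 25, which is L ⇒ W
n=31: can move to 26, which is L ⇒ W
n=32: moves to 29(W), 27(W); every one is W ⇒ L
n=33: moves to 30(W), 28(W); every one is W ⇒ L
n=34: moves to 31(W), 29(W); every one is W ⇒ L
n=35: can move to 32, which is L ⇒ W
n=36: can move to 33, which is L ⇒ W
n=37: can move to 34, which is L ⇒ W
n=38: can move to 33, which is L ⇒ W
n=39: can move to 34, which is L ⇒ W
n=40: moves to 37(W), 35(W); every one is W ⇒ L
n=41: moves to 38(W), 36(W); every one is W ⇒ L
n=42: moves to 39(W), 37(W); every one is W ⇒ L
The losing starting values of n are exactly the entries labelled L in this table (18 of them).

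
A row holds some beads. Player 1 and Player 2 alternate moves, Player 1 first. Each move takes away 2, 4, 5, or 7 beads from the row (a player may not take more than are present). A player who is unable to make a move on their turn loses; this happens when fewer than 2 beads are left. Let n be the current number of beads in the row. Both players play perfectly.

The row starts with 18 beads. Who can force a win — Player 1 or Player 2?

Classify positions by backward induction: terminal positions (no move available) are L. From any other position, the mover wins iff some move reaches an L.
n=0: no move → L
n=1: no move → L
n=2: reaches L-position 0 → W
n=3: reaches L-position 1 → W
n=4: reaches L-position 0 → W
n=5: reaches L-position 1 → W
n=6: reaches L-position 1 → W
n=7: reaches L-position 0 → W
n=8: reaches L-position 1 → W
n=9: only reaches 7(W), 5(W), 4(W), 2(W), all W → L
n=10: only reaches 8(W), 6(W), 5(W), 3(W), all W → L
n=11: reaches L-position 9 → W
n=12: reaches L-position 10 → W
n=13: reaches L-position 9 → W
n=14: reaches L-position 10 → W
n=15: reaches L-position 10 → W
n=16: reaches L-position 9 → W
n=17: reaches L-position 10 → W
n=18: only reaches 16(W), 14(W), 13(W), 11(W), all W → L
Every move from 18 reaches a W position, so the mover loses.

Player 2 wins.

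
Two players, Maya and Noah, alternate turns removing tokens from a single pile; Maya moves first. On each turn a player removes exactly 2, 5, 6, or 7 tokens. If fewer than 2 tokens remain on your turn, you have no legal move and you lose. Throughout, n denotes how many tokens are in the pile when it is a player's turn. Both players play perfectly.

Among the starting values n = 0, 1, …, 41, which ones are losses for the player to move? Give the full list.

Positions with no move are L. A position that does have a move is losing for the player to move precisely when every available move leads to a winning position for the opponent. Fill in the labels:
n=0: no move → L
n=1: no move → L
n=2: W (go to 0, an L position)
n=3: W (go to 1, an L position)
n=4: L (sole option 2(W) is W)
n=5: W (go to 0, an L position)
n=6: W (go to 4, an L position)
n=7: W (go to 1, an L position)
n=8: W (go to 1, an L position)
n=9: W (go to 4, an L position)
n=10: W (go to 4, an L position)
n=11: W (go to 4, an L position)
n=12: L (options 10(W), 7(W), 6(W), 5(W) are all W)
n=13: L (options 11(W), 8(W), 7(W), 6(W) are all W)
n=14: W (go to 12, an L position)
n=15: W (go to 13, an L position)
n=16: L (options 14(W), 11(W), 10(W), 9(W) are all W)
n=17: W (go to 12, an L position)
n=18: W (go to 16, an L position)
n=19: W (go to 13, an L position)
n=20: W (go to 13, an L position)
n=21: W (go to 16, an L position)
n=22: W (go to 16, an L position)
n=23: W (go to 16, an L position)
n=24: L (options 22(W), 19(W), 18(W), 17(W) are all W)
n=25: L (options 23(W), 20(W), 19(W), 18(W) are all W)
n=26: W (go to 24, an L position)
n=27: W (go to 25, an L position)
n=28: L (options 26(W), 23(W), 22(W), 21(W) are all W)
n=29: W (go to 24, an L position)
n=30: W (go to 28, an L position)
n=31: W (go to 25, an L position)
n=32: W (go to 25, an L position)
n=33: W (go to 28, an L position)
n=34: W (go to 28, an L position)
n=35: W (go to 28, an L position)
n=36: L (options 34(W), 31(W), 30(W), 29(W) are all W)
n=37: L (options 35(W), 32(W), 31(W), 30(W) are all W)
n=38: W (go to 36, an L position)
n=39: W (go to 37, an L position)
n=40: L (options 38(W), 35(W), 34(W), 33(W) are all W)
n=41: W (go to 36, an L position)
The losing starting values of n are exactly the entries labelled L in this table (12 of them).

0, 1, 4, 12, 13, 16, 24, 25, 28, 36, 37, 40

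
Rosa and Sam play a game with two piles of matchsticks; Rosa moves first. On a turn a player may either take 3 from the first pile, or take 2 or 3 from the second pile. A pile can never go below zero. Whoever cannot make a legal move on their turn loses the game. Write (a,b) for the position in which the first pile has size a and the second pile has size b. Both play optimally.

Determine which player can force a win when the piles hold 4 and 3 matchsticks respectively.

Sam wins.

Compute win/loss labels from the base case upward. A position with no move is L. Any other position is W if it can reach an L in one move, else L.
No move ever increases a pile, so every position that can arise here has a ≤ 4 and b ≤ 3; it is enough to label the cells with 0 ≤ a ≤ 4 and 0 ≤ b ≤ 3.
Every move lowers a or b (never raises either), so fill the grid row by row in increasing a, and left to right within a row: each cell's successors are then already labelled.
      b=0  b=1  b=2  b=3
a=0:    L    L    W    W
a=1:    L    L    W    W
a=2:    L    L    W    W
a=3:    W    W    L    L
a=4:    W    W    L    L
Cells with no legal move (terminal, hence L): (0,0), (0,1), (1,0), (1,1), (2,0), (2,1).
The remaining L cells, each justified by listing all of its moves:
(3,2): only reaches (0,2)(W), (3,0)(W), all W → L
(3,3): only reaches (0,3)(W), (3,1)(W), (3,0)(W), all W → L
(4,2): only reaches (1,2)(W), (4,0)(W), all W → L
(4,3): only reaches (1,3)(W), (4,1)(W), (4,0)(W), all W → L
Every other cell has at least one move into one of the L cells above, so it is W.
The starting position (4,3) is L: whatever Rosa does, the opponent receives a W position.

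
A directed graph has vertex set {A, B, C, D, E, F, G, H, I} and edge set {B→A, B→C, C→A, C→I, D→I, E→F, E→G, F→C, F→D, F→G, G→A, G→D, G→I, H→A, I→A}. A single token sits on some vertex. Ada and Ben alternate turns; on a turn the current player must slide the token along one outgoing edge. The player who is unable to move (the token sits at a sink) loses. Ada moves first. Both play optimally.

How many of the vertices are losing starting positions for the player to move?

Label each position W (a win for the player to move) or L (a loss). A position with no legal move is L; any other position is W exactly when some move reaches an L, and L when every move reaches a W.
Every edge goes from a vertex to one that appears earlier in the order A, I, C, D, G, B, F, H, E, so processing vertices in that order labels each vertex after all of its successors.
A: no outgoing edge → L
I: can move to A, which is L ⇒ W
C: can move to A, which is L ⇒ W
D: the only move is to I(W), a W ⇒ L
G: can move to D, which is L ⇒ W
B: can move to A, which is L ⇒ W
F: can move to D, which is L ⇒ W
H: can move to A, which is L ⇒ W
E: moves to F(W), G(W); every one is W ⇒ L
The L vertices are A, D, E; that is 3 in all.

3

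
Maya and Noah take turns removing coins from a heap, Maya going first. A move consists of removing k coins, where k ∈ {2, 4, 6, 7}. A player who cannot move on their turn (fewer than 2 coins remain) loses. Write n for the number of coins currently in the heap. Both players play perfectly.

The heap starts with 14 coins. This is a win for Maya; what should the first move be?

Build the W/L table. Terminal = L. A non-terminal position is W if it has a move to some L; otherwise it is L.
n=0: no move → L
n=1: no move → L
n=2: can move to 0, which is L ⇒ W
n=3: can move to 1, which is L ⇒ W
n=4: can move to 0, which is L ⇒ W
n=5: can move to 1, which is L ⇒ W
n=6: can move to 0, which is L ⇒ W
n=7: can move to 1, which is L ⇒ W
n=8: can move to 1, which is L ⇒ W
n=9: moves to 7(W), 5(W), 3(W), 2(W); every one is W ⇒ L
n=10: moves to 8(W), 6(W), 4(W), 3(W); every one is W ⇒ L
n=11: can move to 9, which is L ⇒ W
n=12: can move to 10, which is L ⇒ W
n=13: can move to 9, which is L ⇒ W
n=14: can move to 10, which is L ⇒ W
From 14, the L positions reachable in one move are: 10.

Remove 4, leaving 10.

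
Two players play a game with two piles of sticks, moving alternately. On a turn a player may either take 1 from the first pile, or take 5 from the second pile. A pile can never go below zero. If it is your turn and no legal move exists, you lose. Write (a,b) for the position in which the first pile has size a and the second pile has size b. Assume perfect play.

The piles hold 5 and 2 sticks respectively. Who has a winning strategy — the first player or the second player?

Label each position W (a win for the player to move) or L (a loss). A position with no legal move is L; any other position is W exactly when some move reaches an L, and L when every move reaches a W.
No move ever increases a pile, so every position that can arise here has a ≤ 5 and b ≤ 2; it is enough to label the cells with 0 ≤ a ≤ 5 and 0 ≤ b ≤ 2.
Every move lowers a or b (never raises either), so fill the grid row by row in increasing a, and left to right within a row: each cell's successors are then already labelled.
      b=0  b=1  b=2
a=0:    L    L    L
a=1:    W    W    W
a=2:    L    L    L
a=3:    W    W    W
a=4:    L    L    L
a=5:    W    W    W
Cells with no legal move (terminal, hence L): (0,0), (0,1), (0,2).
The remaining L cells, each justified by listing all of its moves:
(2,0): →(1,0)(W) only, which is W, so L
(2,1): →(1,1)(W) only, which is W, so L
(2,2): →(1,2)(W) only, which is W, so L
(4,0): →(3,0)(W) only, which is W, so L
(4,1): →(3,1)(W) only, which is W, so L
(4,2): →(3,2)(W) only, which is W, so L
Every other cell has at least one move into one of the L cells above, so it is W.
From (5,2) the player to move can move to (4,2), reaching an L position.

The first player wins.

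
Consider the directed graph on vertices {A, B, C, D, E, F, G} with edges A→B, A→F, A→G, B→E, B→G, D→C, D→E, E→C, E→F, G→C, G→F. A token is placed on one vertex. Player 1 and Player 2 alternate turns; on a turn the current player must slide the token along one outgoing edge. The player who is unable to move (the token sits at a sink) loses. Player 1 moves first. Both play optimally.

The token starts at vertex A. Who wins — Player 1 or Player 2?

Label each position W (a win for the player to move) or L (a loss). A position with no legal move is L; any other position is W exactly when some move reaches an L, and L when every move reaches a W.
Every edge goes from a vertex to one that appears earlier in the order C, F, E, G, B, D, A, so processing vertices in that order labels each vertex after all of its successors.
C: no outgoing edge → L
F: no outgoing edge → L
E: can move to F, which is L ⇒ W
G: can move to F, which is L ⇒ W
B: moves to G(W), E(W); every one is W ⇒ L
D: can move to C, which is L ⇒ W
A: can move to B, which is L ⇒ W
From A Player 1 can move to B, reaching an L position.

Player 1 wins.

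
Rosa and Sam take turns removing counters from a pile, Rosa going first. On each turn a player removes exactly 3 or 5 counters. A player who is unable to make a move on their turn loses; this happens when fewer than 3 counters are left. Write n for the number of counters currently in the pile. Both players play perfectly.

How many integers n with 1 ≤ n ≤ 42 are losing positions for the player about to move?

17

Compute win/loss labels from the base case upward. A position with no move is L. Any other position is W if it can reach an L in one move, else L.
n=0: no move → L
n=1: no move → L
n=2: no move → L
n=3: can move to 0, which is L ⇒ W
n=4: can move to 1, which is L ⇒ W
n=5: can move to 2, which is L ⇒ W
n=6: can move to 1, which is L ⇒ W
n=7: can move to 2, which is L ⇒ W
n=8: moves to 5(W), 3(W); every one is W ⇒ L
n=9: moves to 6(W), 4(W); every one is W ⇒ L
n=10: moves to 7(W), 5(W); every one is W ⇒ L
n=11: can move to 8, which is L ⇒ W
n=12: can move to 9, which is L ⇒ W
n=13: can move to 10, which is L ⇒ W
n=14: can move to 9, which is L ⇒ W
n=15: can move to 10, which is L ⇒ W
n=16: moves to 13(W), 11(W); every one is W ⇒ L
n=17: moves to 14(W), 12(W); every one is W ⇒ L
n=18: moves to 15(W), 13(W); every one is W ⇒ L
n=19: can move to 16, which is L ⇒ W
n=20: can move to 17, which is L ⇒ W
n=21: can move to 18, which is L ⇒ W
n=22: can move to 17, which is L ⇒ W
n=23: can move to 18, which is L ⇒ W
n=24: moves to 21(W), 19(W); every one is W ⇒ L
n=25: moves to 22(W), 20(W); every one is W ⇒ L
n=26: moves to 23(W), 21(W); every one is W ⇒ L
n=27: can move to 24, which is L ⇒ W
n=28: can move to 25, which is L ⇒ W
n=29: can move to 26, which is L ⇒ W
n=30: can move to 25, which is L ⇒ W
n=31: can move to 26, which is L ⇒ W
n=32: moves to 29(W), 27(W); every one is W ⇒ L
n=33: moves to 30(W), 28(W); every one is W ⇒ L
n=34: moves to 31(W), 29(W); every one is W ⇒ L
n=35: can move to 32, which is L ⇒ W
n=36: can move to 33, which is L ⇒ W
n=37: can move to 34, which is L ⇒ W
n=38: can move to 33, which is L ⇒ W
n=39: can move to 34, which is L ⇒ W
n=40: moves to 37(W), 35(W); every one is W ⇒ L
n=41: moves to 38(W), 36(W); every one is W ⇒ L
n=42: moves to 39(W), 37(W); every one is W ⇒ L
L entries with 1 ≤ n ≤ 42 (n=0 is outside the asked range and is not counted): n = 1, 2, 8, 9, 10, 16, 17, 18, 24, 25, 26, 32, 33, 34, 40, 41, 42; that makes 17.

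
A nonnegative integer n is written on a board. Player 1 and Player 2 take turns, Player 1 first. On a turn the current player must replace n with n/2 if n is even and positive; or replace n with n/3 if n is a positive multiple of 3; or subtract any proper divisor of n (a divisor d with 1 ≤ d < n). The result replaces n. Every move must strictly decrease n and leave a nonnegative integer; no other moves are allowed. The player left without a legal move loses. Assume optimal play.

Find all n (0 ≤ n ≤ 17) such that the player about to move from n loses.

Classify positions by backward induction: terminal positions (no move available) are L. From any other position, the mover wins iff some move reaches an L.
n=0: no move → L
n=1: no move → L
n=2: can move to 1, which is L ⇒ W
n=3: can move to 1, which is L ⇒ W
n=4: moves to 2(W), 3(W); every one is W ⇒ L
n=5: can move to 4, which is L ⇒ W
n=6: can move to 4, which is L ⇒ W
n=7: the only move is to 6(W), a W ⇒ L
n=8: can move to 4, which is L ⇒ W
n=9: moves to 3(W), 6(W), 8(W); every one is W ⇒ L
n=10: can move to 9, which is L ⇒ W
n=11: the only move is to 10(W), a W ⇒ L
n=12: can move to 4, which is L ⇒ W
n=13: the only move is to 12(W), a W ⇒ L
n=14: can move to 7, which is L ⇒ W
n=15: moves to 5(W), 10(W), 12(W), 14(W); every one is W ⇒ L
n=16: can move to 15, which is L ⇒ W
n=17: the only move is to 16(W), a W ⇒ L
Reading off the rows marked L gives the requested list; there are 9 such values of n.

0, 1, 4, 7, 9, 11, 13, 15, 17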